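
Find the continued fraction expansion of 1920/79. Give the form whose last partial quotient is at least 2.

1920 = 24*79 + 24
79 = 3*24 + 7
24 = 3*7 + 3
7 = 2*3 + 1
3 = 3*1 + 0  (stop)
So 1920/79 = [24; 3, 3, 2, 3].

[24; 3, 3, 2, 3]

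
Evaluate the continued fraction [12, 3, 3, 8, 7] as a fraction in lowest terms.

7270/591

Fold from the inside: start with 7/1.
  8 + 1/7 = 57/7
  3 + 7/57 = 178/57
  3 + 57/178 = 591/178
  12 + 178/591 = 7270/591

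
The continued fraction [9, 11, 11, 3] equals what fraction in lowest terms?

3427/377

Using pₖ = aₖpₖ₋₁ + pₖ₋₂ and qₖ = aₖqₖ₋₁ + qₖ₋₂:
  k=0: a=9, p=9, q=1
  k=1: a=11, p=100, q=11
  k=2: a=11, p=1109, q=122
  k=3: a=3, p=3427, q=377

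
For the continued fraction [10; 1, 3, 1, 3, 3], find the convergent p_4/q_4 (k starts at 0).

Using pₖ = aₖpₖ₋₁ + pₖ₋₂, qₖ = aₖqₖ₋₁ + qₖ₋₂ (with p₋₁=1, p₋₂=0, q₋₁=0, q₋₂=1):
  k=0: a=10, p=10, q=1
  k=1: a=1, p=11, q=1
  k=2: a=3, p=43, q=4
  k=3: a=1, p=54, q=5
  k=4: a=3, p=205, q=19

205/19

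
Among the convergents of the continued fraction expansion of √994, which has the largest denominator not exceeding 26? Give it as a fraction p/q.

√994 = [31; 1, 1, 8, 1, 1, 62, …] (period length 6).
Convergents:
  p_0/q_0 = 31/1
  p_1/q_1 = 32/1
  p_2/q_2 = 63/2
  p_3/q_3 = 536/17
  p_4/q_4 = 599/19
  p_5/q_5 = 1135/36
q_4 = 19 ≤ 26 < 36 = q_5, so the answer is 599/19.

599/19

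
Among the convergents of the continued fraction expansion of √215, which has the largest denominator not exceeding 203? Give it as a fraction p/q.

2566/175

√215 = [14; 1, 1, 1, 28, …] (period length 4).
Convergents:
  p_0/q_0 = 14/1
  p_1/q_1 = 15/1
  p_2/q_2 = 29/2
  p_3/q_3 = 44/3
  p_4/q_4 = 1261/86
  p_5/q_5 = 1305/89
  p_6/q_6 = 2566/175
  p_7/q_7 = 3871/264
q_6 = 175 ≤ 203 < 264 = q_7, so the answer is 2566/175.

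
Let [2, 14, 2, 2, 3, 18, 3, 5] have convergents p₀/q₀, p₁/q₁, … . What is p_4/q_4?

Using pₖ = aₖpₖ₋₁ + pₖ₋₂, qₖ = aₖqₖ₋₁ + qₖ₋₂ (with p₋₁=1, p₋₂=0, q₋₁=0, q₋₂=1):
  k=0: a=2, p=2, q=1
  k=1: a=14, p=29, q=14
  k=2: a=2, p=60, q=29
  k=3: a=2, p=149, q=72
  k=4: a=3, p=507, q=245

507/245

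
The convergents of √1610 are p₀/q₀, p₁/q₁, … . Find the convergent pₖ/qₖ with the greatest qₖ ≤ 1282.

√1610 = [40; 8, 80, …] (period length 2).
Convergents:
  p_0/q_0 = 40/1
  p_1/q_1 = 321/8
  p_2/q_2 = 25720/641
  p_3/q_3 = 206081/5136
q_2 = 641 ≤ 1282 < 5136 = q_3, so the answer is 25720/641.

25720/641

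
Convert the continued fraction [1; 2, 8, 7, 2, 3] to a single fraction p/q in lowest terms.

Fold from the inside: start with 3/1.
  2 + 1/3 = 7/3
  7 + 3/7 = 52/7
  8 + 7/52 = 423/52
  2 + 52/423 = 898/423
  1 + 423/898 = 1321/898

1321/898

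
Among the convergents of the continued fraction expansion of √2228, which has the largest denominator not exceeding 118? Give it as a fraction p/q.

5381/114

√2228 = [47; 4, 1, 22, 1, 4, 94, …] (period length 6).
Convergents:
  p_0/q_0 = 47/1
  p_1/q_1 = 189/4
  p_2/q_2 = 236/5
  p_3/q_3 = 5381/114
  p_4/q_4 = 5617/119
q_3 = 114 ≤ 118 < 119 = q_4, so the answer is 5381/114.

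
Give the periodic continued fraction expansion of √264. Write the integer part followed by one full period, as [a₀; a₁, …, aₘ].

[16; 4, 32]

a₀ = ⌊√264⌋ = 16.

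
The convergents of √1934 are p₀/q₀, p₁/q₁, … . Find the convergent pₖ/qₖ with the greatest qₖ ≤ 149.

√1934 = [43; 1, 42, 1, 86, …] (period length 4).
Convergents:
  p_0/q_0 = 43/1
  p_1/q_1 = 44/1
  p_2/q_2 = 1891/43
  p_3/q_3 = 1935/44
  p_4/q_4 = 168301/3827
q_3 = 44 ≤ 149 < 3827 = q_4, so the answer is 1935/44.

1935/44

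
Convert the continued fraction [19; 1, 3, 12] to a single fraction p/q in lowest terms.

Using pₖ = aₖpₖ₋₁ + pₖ₋₂ and qₖ = aₖqₖ₋₁ + qₖ₋₂:
  k=0: a=19, p=19, q=1
  k=1: a=1, p=20, q=1
  k=2: a=3, p=79, q=4
  k=3: a=12, p=968, q=49

968/49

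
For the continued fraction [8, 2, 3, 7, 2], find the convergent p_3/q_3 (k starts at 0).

430/51

Using pₖ = aₖpₖ₋₁ + pₖ₋₂, qₖ = aₖqₖ₋₁ + qₖ₋₂ (with p₋₁=1, p₋₂=0, q₋₁=0, q₋₂=1):
  k=0: a=8, p=8, q=1
  k=1: a=2, p=17, q=2
  k=2: a=3, p=59, q=7
  k=3: a=7, p=430, q=51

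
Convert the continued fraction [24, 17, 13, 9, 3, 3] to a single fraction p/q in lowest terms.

Fold from the inside: start with 3/1.
  3 + 1/3 = 10/3
  9 + 3/10 = 93/10
  13 + 10/93 = 1219/93
  17 + 93/1219 = 20816/1219
  24 + 1219/20816 = 500803/20816

500803/20816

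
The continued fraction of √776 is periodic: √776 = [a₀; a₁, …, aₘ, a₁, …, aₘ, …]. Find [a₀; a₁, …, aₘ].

[27; 1, 5, 1, 54]

a₀ = ⌊√776⌋ = 27.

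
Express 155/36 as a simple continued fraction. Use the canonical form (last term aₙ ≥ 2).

155 = 4*36 + 11
36 = 3*11 + 3
11 = 3*3 + 2
3 = 1*2 + 1
2 = 2*1 + 0  (stop)
So 155/36 = [4; 3, 3, 1, 2].

[4; 3, 3, 1, 2]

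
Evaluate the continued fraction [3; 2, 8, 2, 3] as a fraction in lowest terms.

434/125

Fold from the inside: start with 3/1.
  2 + 1/3 = 7/3
  8 + 3/7 = 59/7
  2 + 7/59 = 125/59
  3 + 59/125 = 434/125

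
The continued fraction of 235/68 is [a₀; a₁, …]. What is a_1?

235 = 3·68 + 31   →  a_0 = 3
68 = 2·31 + 6   →  a_1 = 2

2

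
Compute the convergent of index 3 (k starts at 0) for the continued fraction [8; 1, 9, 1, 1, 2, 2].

Using pₖ = aₖpₖ₋₁ + pₖ₋₂, qₖ = aₖqₖ₋₁ + qₖ₋₂ (with p₋₁=1, p₋₂=0, q₋₁=0, q₋₂=1):
  k=0: a=8, p=8, q=1
  k=1: a=1, p=9, q=1
  k=2: a=9, p=89, q=10
  k=3: a=1, p=98, q=11

98/11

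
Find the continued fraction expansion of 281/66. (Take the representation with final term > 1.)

[4; 3, 1, 7, 2]

281 = 4*66 + 17
66 = 3*17 + 15
17 = 1*15 + 2
15 = 7*2 + 1
2 = 2*1 + 0  (stop)
So 281/66 = [4; 3, 1, 7, 2].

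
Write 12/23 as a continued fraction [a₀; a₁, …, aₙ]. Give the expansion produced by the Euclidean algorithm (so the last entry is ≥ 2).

12 = 0*23 + 12
23 = 1*12 + 11
12 = 1*11 + 1
11 = 11*1 + 0  (stop)
So 12/23 = [0; 1, 1, 11].

[0; 1, 1, 11]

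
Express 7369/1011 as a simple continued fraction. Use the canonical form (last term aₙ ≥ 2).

[7; 3, 2, 6, 7, 3]

7369 = 7*1011 + 292
1011 = 3*292 + 135
292 = 2*135 + 22
135 = 6*22 + 3
22 = 7*3 + 1
3 = 3*1 + 0  (stop)
So 7369/1011 = [7; 3, 2, 6, 7, 3].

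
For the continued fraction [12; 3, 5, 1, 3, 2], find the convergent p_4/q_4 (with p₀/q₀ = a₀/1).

Using pₖ = aₖpₖ₋₁ + pₖ₋₂, qₖ = aₖqₖ₋₁ + qₖ₋₂ (with p₋₁=1, p₋₂=0, q₋₁=0, q₋₂=1):
  k=0: a=12, p=12, q=1
  k=1: a=3, p=37, q=3
  k=2: a=5, p=197, q=16
  k=3: a=1, p=234, q=19
  k=4: a=3, p=899, q=73

899/73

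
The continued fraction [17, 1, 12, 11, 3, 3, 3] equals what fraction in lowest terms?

87503/4882

Fold from the inside: start with 3/1.
  3 + 1/3 = 10/3
  3 + 3/10 = 33/10
  11 + 10/33 = 373/33
  12 + 33/373 = 4509/373
  1 + 373/4509 = 4882/4509
  17 + 4509/4882 = 87503/4882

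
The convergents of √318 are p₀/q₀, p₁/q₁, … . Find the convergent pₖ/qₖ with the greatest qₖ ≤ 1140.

√318 = [17; 1, 4, 1, 34, …] (period length 4).
Convergents:
  p_0/q_0 = 17/1
  p_1/q_1 = 18/1
  p_2/q_2 = 89/5
  p_3/q_3 = 107/6
  p_4/q_4 = 3727/209
  p_5/q_5 = 3834/215
  p_6/q_6 = 19063/1069
  p_7/q_7 = 22897/1284
q_6 = 1069 ≤ 1140 < 1284 = q_7, so the answer is 19063/1069.

19063/1069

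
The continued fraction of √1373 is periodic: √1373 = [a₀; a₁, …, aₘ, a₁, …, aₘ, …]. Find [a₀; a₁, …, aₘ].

a₀ = ⌊√1373⌋ = 37.
With m₀=0, d₀=1 and mₖ₊₁ = dₖaₖ − mₖ, dₖ₊₁ = (n − mₖ₊₁²)/dₖ, aₖ₊₁ = ⌊(a₀+mₖ₊₁)/dₖ₊₁⌋:
  k=1: m=37, d=4, a=18
  k=2: m=35, d=37, a=1
  k=3: m=2, d=37, a=1
  k=4: m=35, d=4, a=18
  k=5: m=37, d=1, a=74
d=1 and a=2a₀=74 at k=5, so the next step gives (m, d) = (37, 4) again — its k=1 value — and the period has length 5.

[37; 18, 1, 1, 18, 74]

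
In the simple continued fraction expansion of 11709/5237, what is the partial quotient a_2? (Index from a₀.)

4

11709 = 2·5237 + 1235   →  a_0 = 2
5237 = 4·1235 + 297   →  a_1 = 4
1235 = 4·297 + 47   →  a_2 = 4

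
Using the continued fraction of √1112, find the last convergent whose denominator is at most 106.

√1112 = [33; 2, 1, 7, 1, 2, 66, …] (period length 6).
Convergents:
  p_0/q_0 = 33/1
  p_1/q_1 = 67/2
  p_2/q_2 = 100/3
  p_3/q_3 = 767/23
  p_4/q_4 = 867/26
  p_5/q_5 = 2501/75
  p_6/q_6 = 165933/4976
q_5 = 75 ≤ 106 < 4976 = q_6, so the answer is 2501/75.

2501/75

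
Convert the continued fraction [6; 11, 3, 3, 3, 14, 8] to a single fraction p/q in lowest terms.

Using pₖ = aₖpₖ₋₁ + pₖ₋₂ and qₖ = aₖqₖ₋₁ + qₖ₋₂:
  k=0: a=6, p=6, q=1
  k=1: a=11, p=67, q=11
  k=2: a=3, p=207, q=34
  k=3: a=3, p=688, q=113
  k=4: a=3, p=2271, q=373
  k=5: a=14, p=32482, q=5335
  k=6: a=8, p=262127, q=43053

262127/43053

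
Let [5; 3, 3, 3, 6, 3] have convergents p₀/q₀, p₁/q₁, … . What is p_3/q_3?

Using pₖ = aₖpₖ₋₁ + pₖ₋₂, qₖ = aₖqₖ₋₁ + qₖ₋₂ (with p₋₁=1, p₋₂=0, q₋₁=0, q₋₂=1):
  k=0: a=5, p=5, q=1
  k=1: a=3, p=16, q=3
  k=2: a=3, p=53, q=10
  k=3: a=3, p=175, q=33

175/33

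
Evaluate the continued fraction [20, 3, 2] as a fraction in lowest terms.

Using pₖ = aₖpₖ₋₁ + pₖ₋₂ and qₖ = aₖqₖ₋₁ + qₖ₋₂:
  k=0: a=20, p=20, q=1
  k=1: a=3, p=61, q=3
  k=2: a=2, p=142, q=7

142/7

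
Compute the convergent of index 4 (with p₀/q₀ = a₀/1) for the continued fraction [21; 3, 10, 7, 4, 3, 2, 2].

19425/911

Using pₖ = aₖpₖ₋₁ + pₖ₋₂, qₖ = aₖqₖ₋₁ + qₖ₋₂ (with p₋₁=1, p₋₂=0, q₋₁=0, q₋₂=1):
  k=0: a=21, p=21, q=1
  k=1: a=3, p=64, q=3
  k=2: a=10, p=661, q=31
  k=3: a=7, p=4691, q=220
  k=4: a=4, p=19425, q=911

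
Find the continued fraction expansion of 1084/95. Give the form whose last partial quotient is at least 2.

[11; 2, 2, 3, 2, 2]

1084 = 11×95 + 39
95 = 2×39 + 17
39 = 2×17 + 5
17 = 3×5 + 2
5 = 2×2 + 1
2 = 2×1 + 0  (stop)
So 1084/95 = [11; 2, 2, 3, 2, 2].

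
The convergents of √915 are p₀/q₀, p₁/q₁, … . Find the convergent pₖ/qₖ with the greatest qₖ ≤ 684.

7290/241

√915 = [30; 4, 60, …] (period length 2).
Convergents:
  p_0/q_0 = 30/1
  p_1/q_1 = 121/4
  p_2/q_2 = 7290/241
  p_3/q_3 = 29281/968
q_2 = 241 ≤ 684 < 968 = q_3, so the answer is 7290/241.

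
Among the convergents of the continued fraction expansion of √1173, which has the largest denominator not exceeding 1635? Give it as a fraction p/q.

√1173 = [34; 4, 68, …] (period length 2).
Convergents:
  p_0/q_0 = 34/1
  p_1/q_1 = 137/4
  p_2/q_2 = 9350/273
  p_3/q_3 = 37537/1096
  p_4/q_4 = 2561866/74801
q_3 = 1096 ≤ 1635 < 74801 = q_4, so the answer is 37537/1096.

37537/1096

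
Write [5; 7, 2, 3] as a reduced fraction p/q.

267/52

Using pₖ = aₖpₖ₋₁ + pₖ₋₂ and qₖ = aₖqₖ₋₁ + qₖ₋₂:
  k=0: a=5, p=5, q=1
  k=1: a=7, p=36, q=7
  k=2: a=2, p=77, q=15
  k=3: a=3, p=267, q=52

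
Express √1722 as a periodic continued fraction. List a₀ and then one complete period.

[41; 2, 82]

a₀ = ⌊√1722⌋ = 41.
With m₀=0, d₀=1 and mₖ₊₁ = dₖaₖ − mₖ, dₖ₊₁ = (n − mₖ₊₁²)/dₖ, aₖ₊₁ = ⌊(a₀+mₖ₊₁)/dₖ₊₁⌋:
  k=1: m=41, d=41, a=2
  k=2: m=41, d=1, a=82
d=1 and a=2a₀=82 at k=2, so the next step gives (m, d) = (41, 41) again — its k=1 value — and the period has length 2.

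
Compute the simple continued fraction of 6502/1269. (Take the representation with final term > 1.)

6502 = 5*1269 + 157
1269 = 8*157 + 13
157 = 12*13 + 1
13 = 13*1 + 0  (stop)
So 6502/1269 = [5; 8, 12, 13].

[5; 8, 12, 13]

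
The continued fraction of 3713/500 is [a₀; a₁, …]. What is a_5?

3713 = 7·500 + 213   →  a_0 = 7
500 = 2·213 + 74   →  a_1 = 2
213 = 2·74 + 65   →  a_2 = 2
74 = 1·65 + 9   →  a_3 = 1
65 = 7·9 + 2   →  a_4 = 7
9 = 4·2 + 1   →  a_5 = 4

4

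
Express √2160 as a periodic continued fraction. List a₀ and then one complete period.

a₀ = ⌊√2160⌋ = 46.
With m₀=0, d₀=1 and mₖ₊₁ = dₖaₖ − mₖ, dₖ₊₁ = (n − mₖ₊₁²)/dₖ, aₖ₊₁ = ⌊(a₀+mₖ₊₁)/dₖ₊₁⌋:
  k=1: m=46, d=44, a=2
  k=2: m=42, d=9, a=9
  k=3: m=39, d=71, a=1
  k=4: m=32, d=16, a=4
  k=5: m=32, d=71, a=1
  k=6: m=39, d=9, a=9
  k=7: m=42, d=44, a=2
  k=8: m=46, d=1, a=92
d=1 and a=2a₀=92 at k=8, so the next step gives (m, d) = (46, 44) again — its k=1 value — and the period has length 8.

[46; 2, 9, 1, 4, 1, 9, 2, 92]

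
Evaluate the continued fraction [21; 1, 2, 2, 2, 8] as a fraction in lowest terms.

Fold from the inside: start with 8/1.
  2 + 1/8 = 17/8
  2 + 8/17 = 42/17
  2 + 17/42 = 101/42
  1 + 42/101 = 143/101
  21 + 101/143 = 3104/143

3104/143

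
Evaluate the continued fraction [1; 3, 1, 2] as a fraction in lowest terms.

Using pₖ = aₖpₖ₋₁ + pₖ₋₂ and qₖ = aₖqₖ₋₁ + qₖ₋₂:
  k=0: a=1, p=1, q=1
  k=1: a=3, p=4, q=3
  k=2: a=1, p=5, q=4
  k=3: a=2, p=14, q=11

14/11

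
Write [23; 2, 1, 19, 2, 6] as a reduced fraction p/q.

Fold from the inside: start with 6/1.
  2 + 1/6 = 13/6
  19 + 6/13 = 253/13
  1 + 13/253 = 266/253
  2 + 253/266 = 785/266
  23 + 266/785 = 18321/785

18321/785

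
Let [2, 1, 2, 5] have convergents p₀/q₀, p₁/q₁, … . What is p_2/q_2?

Using pₖ = aₖpₖ₋₁ + pₖ₋₂, qₖ = aₖqₖ₋₁ + qₖ₋₂ (with p₋₁=1, p₋₂=0, q₋₁=0, q₋₂=1):
  k=0: a=2, p=2, q=1
  k=1: a=1, p=3, q=1
  k=2: a=2, p=8, q=3

8/3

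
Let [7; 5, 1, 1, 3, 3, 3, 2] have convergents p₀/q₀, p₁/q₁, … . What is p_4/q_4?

Using pₖ = aₖpₖ₋₁ + pₖ₋₂, qₖ = aₖqₖ₋₁ + qₖ₋₂ (with p₋₁=1, p₋₂=0, q₋₁=0, q₋₂=1):
  k=0: a=7, p=7, q=1
  k=1: a=5, p=36, q=5
  k=2: a=1, p=43, q=6
  k=3: a=1, p=79, q=11
  k=4: a=3, p=280, q=39

280/39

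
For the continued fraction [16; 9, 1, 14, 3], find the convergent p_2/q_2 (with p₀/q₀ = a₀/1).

161/10

Using pₖ = aₖpₖ₋₁ + pₖ₋₂, qₖ = aₖqₖ₋₁ + qₖ₋₂ (with p₋₁=1, p₋₂=0, q₋₁=0, q₋₂=1):
  k=0: a=16, p=16, q=1
  k=1: a=9, p=145, q=9
  k=2: a=1, p=161, q=10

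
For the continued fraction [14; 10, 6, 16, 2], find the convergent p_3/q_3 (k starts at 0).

13901/986

Using pₖ = aₖpₖ₋₁ + pₖ₋₂, qₖ = aₖqₖ₋₁ + qₖ₋₂ (with p₋₁=1, p₋₂=0, q₋₁=0, q₋₂=1):
  k=0: a=14, p=14, q=1
  k=1: a=10, p=141, q=10
  k=2: a=6, p=860, q=61
  k=3: a=16, p=13901, q=986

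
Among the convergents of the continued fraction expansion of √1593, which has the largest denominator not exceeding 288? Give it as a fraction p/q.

√1593 = [39; 1, 10, 2, 2, 2, 10, 1, 78, …] (period length 8).
Convergents:
  p_0/q_0 = 39/1
  p_1/q_1 = 40/1
  p_2/q_2 = 439/11
  p_3/q_3 = 918/23
  p_4/q_4 = 2275/57
  p_5/q_5 = 5468/137
  p_6/q_6 = 56955/1427
q_5 = 137 ≤ 288 < 1427 = q_6, so the answer is 5468/137.

5468/137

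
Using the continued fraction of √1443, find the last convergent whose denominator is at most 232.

2887/76

√1443 = [37; 1, 74, …] (period length 2).
Convergents:
  p_0/q_0 = 37/1
  p_1/q_1 = 38/1
  p_2/q_2 = 2849/75
  p_3/q_3 = 2887/76
  p_4/q_4 = 216487/5699
q_3 = 76 ≤ 232 < 5699 = q_4, so the answer is 2887/76.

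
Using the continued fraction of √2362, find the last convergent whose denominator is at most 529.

√2362 = [48; 1, 1, 1, 1, 96, …] (period length 5).
Convergents:
  p_0/q_0 = 48/1
  p_1/q_1 = 49/1
  p_2/q_2 = 97/2
  p_3/q_3 = 146/3
  p_4/q_4 = 243/5
  p_5/q_5 = 23474/483
  p_6/q_6 = 23717/488
  p_7/q_7 = 47191/971
q_6 = 488 ≤ 529 < 971 = q_7, so the answer is 23717/488.

23717/488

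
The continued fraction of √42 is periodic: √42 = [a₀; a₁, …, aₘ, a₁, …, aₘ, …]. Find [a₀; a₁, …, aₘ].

[6; 2, 12]

a₀ = ⌊√42⌋ = 6.
With m₀=0, d₀=1 and mₖ₊₁ = dₖaₖ − mₖ, dₖ₊₁ = (n − mₖ₊₁²)/dₖ, aₖ₊₁ = ⌊(a₀+mₖ₊₁)/dₖ₊₁⌋:
  k=1: m=6, d=6, a=2
  k=2: m=6, d=1, a=12
d=1 and a=2a₀=12 at k=2, so the next step gives (m, d) = (6, 6) again — its k=1 value — and the period has length 2.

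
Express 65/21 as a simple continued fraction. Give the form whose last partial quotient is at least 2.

65 = 3·21 + 2
21 = 10·2 + 1
2 = 2·1 + 0  (stop)
So 65/21 = [3; 10, 2].

[3; 10, 2]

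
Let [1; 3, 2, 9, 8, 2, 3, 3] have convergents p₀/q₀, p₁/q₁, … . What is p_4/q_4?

Using pₖ = aₖpₖ₋₁ + pₖ₋₂, qₖ = aₖqₖ₋₁ + qₖ₋₂ (with p₋₁=1, p₋₂=0, q₋₁=0, q₋₂=1):
  k=0: a=1, p=1, q=1
  k=1: a=3, p=4, q=3
  k=2: a=2, p=9, q=7
  k=3: a=9, p=85, q=66
  k=4: a=8, p=689, q=535

689/535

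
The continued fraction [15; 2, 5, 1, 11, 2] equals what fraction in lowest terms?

4963/321

Fold from the inside: start with 2/1.
  11 + 1/2 = 23/2
  1 + 2/23 = 25/23
  5 + 23/25 = 148/25
  2 + 25/148 = 321/148
  15 + 148/321 = 4963/321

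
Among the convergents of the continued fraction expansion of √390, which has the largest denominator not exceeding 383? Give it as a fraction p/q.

√390 = [19; 1, 2, 1, 38, …] (period length 4).
Convergents:
  p_0/q_0 = 19/1
  p_1/q_1 = 20/1
  p_2/q_2 = 59/3
  p_3/q_3 = 79/4
  p_4/q_4 = 3061/155
  p_5/q_5 = 3140/159
  p_6/q_6 = 9341/473
q_5 = 159 ≤ 383 < 473 = q_6, so the answer is 3140/159.

3140/159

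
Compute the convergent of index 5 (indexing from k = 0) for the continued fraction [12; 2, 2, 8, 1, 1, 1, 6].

Using pₖ = aₖpₖ₋₁ + pₖ₋₂, qₖ = aₖqₖ₋₁ + qₖ₋₂ (with p₋₁=1, p₋₂=0, q₋₁=0, q₋₂=1):
  k=0: a=12, p=12, q=1
  k=1: a=2, p=25, q=2
  k=2: a=2, p=62, q=5
  k=3: a=8, p=521, q=42
  k=4: a=1, p=583, q=47
  k=5: a=1, p=1104, q=89

1104/89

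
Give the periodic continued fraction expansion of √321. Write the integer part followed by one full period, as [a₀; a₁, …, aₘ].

[17; 1, 10, 1, 34]

a₀ = ⌊√321⌋ = 17.
With m₀=0, d₀=1 and mₖ₊₁ = dₖaₖ − mₖ, dₖ₊₁ = (n − mₖ₊₁²)/dₖ, aₖ₊₁ = ⌊(a₀+mₖ₊₁)/dₖ₊₁⌋:
  k=1: m=17, d=32, a=1
  k=2: m=15, d=3, a=10
  k=3: m=15, d=32, a=1
  k=4: m=17, d=1, a=34
d=1 and a=2a₀=34 at k=4, so the next step gives (m, d) = (17, 32) again — its k=1 value — and the period has length 4.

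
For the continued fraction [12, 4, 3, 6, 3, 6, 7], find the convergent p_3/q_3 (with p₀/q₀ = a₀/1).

Using pₖ = aₖpₖ₋₁ + pₖ₋₂, qₖ = aₖqₖ₋₁ + qₖ₋₂ (with p₋₁=1, p₋₂=0, q₋₁=0, q₋₂=1):
  k=0: a=12, p=12, q=1
  k=1: a=4, p=49, q=4
  k=2: a=3, p=159, q=13
  k=3: a=6, p=1003, q=82

1003/82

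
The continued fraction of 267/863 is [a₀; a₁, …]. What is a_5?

1

267 = 0·863 + 267   →  a_0 = 0
863 = 3·267 + 62   →  a_1 = 3
267 = 4·62 + 19   →  a_2 = 4
62 = 3·19 + 5   →  a_3 = 3
19 = 3·5 + 4   →  a_4 = 3
5 = 1·4 + 1   →  a_5 = 1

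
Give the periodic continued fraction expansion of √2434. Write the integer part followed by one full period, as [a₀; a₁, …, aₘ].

a₀ = ⌊√2434⌋ = 49.

[49; 2, 1, 48, 1, 2, 98]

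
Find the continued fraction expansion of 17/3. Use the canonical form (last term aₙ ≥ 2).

17 = 5*3 + 2
3 = 1*2 + 1
2 = 2*1 + 0  (stop)
So 17/3 = [5; 1, 2].

[5; 1, 2]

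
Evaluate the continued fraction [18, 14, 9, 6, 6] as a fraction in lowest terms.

86433/4783

Using pₖ = aₖpₖ₋₁ + pₖ₋₂ and qₖ = aₖqₖ₋₁ + qₖ₋₂:
  k=0: a=18, p=18, q=1
  k=1: a=14, p=253, q=14
  k=2: a=9, p=2295, q=127
  k=3: a=6, p=14023, q=776
  k=4: a=6, p=86433, q=4783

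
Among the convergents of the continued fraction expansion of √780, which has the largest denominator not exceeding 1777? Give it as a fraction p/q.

√780 = [27; 1, 12, 1, 54, …] (period length 4).
Convergents:
  p_0/q_0 = 27/1
  p_1/q_1 = 28/1
  p_2/q_2 = 363/13
  p_3/q_3 = 391/14
  p_4/q_4 = 21477/769
  p_5/q_5 = 21868/783
  p_6/q_6 = 283893/10165
q_5 = 783 ≤ 1777 < 10165 = q_6, so the answer is 21868/783.

21868/783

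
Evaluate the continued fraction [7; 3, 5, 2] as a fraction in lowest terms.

Fold from the inside: start with 2/1.
  5 + 1/2 = 11/2
  3 + 2/11 = 35/11
  7 + 11/35 = 256/35

256/35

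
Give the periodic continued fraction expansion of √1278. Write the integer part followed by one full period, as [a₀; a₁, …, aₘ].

a₀ = ⌊√1278⌋ = 35.
With m₀=0, d₀=1 and mₖ₊₁ = dₖaₖ − mₖ, dₖ₊₁ = (n − mₖ₊₁²)/dₖ, aₖ₊₁ = ⌊(a₀+mₖ₊₁)/dₖ₊₁⌋:
  k=1: m=35, d=53, a=1
  k=2: m=18, d=18, a=2
  k=3: m=18, d=53, a=1
  k=4: m=35, d=1, a=70
d=1 and a=2a₀=70 at k=4, so the next step gives (m, d) = (35, 53) again — its k=1 value — and the period has length 4.

[35; 1, 2, 1, 70]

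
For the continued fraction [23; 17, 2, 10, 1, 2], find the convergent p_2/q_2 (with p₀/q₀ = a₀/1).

Using pₖ = aₖpₖ₋₁ + pₖ₋₂, qₖ = aₖqₖ₋₁ + qₖ₋₂ (with p₋₁=1, p₋₂=0, q₋₁=0, q₋₂=1):
  k=0: a=23, p=23, q=1
  k=1: a=17, p=392, q=17
  k=2: a=2, p=807, q=35

807/35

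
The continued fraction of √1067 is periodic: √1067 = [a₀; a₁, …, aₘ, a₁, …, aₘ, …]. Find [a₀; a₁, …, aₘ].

[32; 1, 1, 1, 64]

a₀ = ⌊√1067⌋ = 32.
With m₀=0, d₀=1 and mₖ₊₁ = dₖaₖ − mₖ, dₖ₊₁ = (n − mₖ₊₁²)/dₖ, aₖ₊₁ = ⌊(a₀+mₖ₊₁)/dₖ₊₁⌋:
  k=1: m=32, d=43, a=1
  k=2: m=11, d=22, a=1
  k=3: m=11, d=43, a=1
  k=4: m=32, d=1, a=64
d=1 and a=2a₀=64 at k=4, so the next step gives (m, d) = (32, 43) again — its k=1 value — and the period has length 4.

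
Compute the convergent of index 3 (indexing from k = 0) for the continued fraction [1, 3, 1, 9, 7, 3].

49/39

Using pₖ = aₖpₖ₋₁ + pₖ₋₂, qₖ = aₖqₖ₋₁ + qₖ₋₂ (with p₋₁=1, p₋₂=0, q₋₁=0, q₋₂=1):
  k=0: a=1, p=1, q=1
  k=1: a=3, p=4, q=3
  k=2: a=1, p=5, q=4
  k=3: a=9, p=49, q=39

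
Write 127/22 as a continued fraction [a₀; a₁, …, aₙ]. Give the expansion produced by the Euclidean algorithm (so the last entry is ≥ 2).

[5; 1, 3, 2, 2]

127 = 5*22 + 17
22 = 1*17 + 5
17 = 3*5 + 2
5 = 2*2 + 1
2 = 2*1 + 0  (stop)
So 127/22 = [5; 1, 3, 2, 2].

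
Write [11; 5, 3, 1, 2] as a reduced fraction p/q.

Fold from the inside: start with 2/1.
  1 + 1/2 = 3/2
  3 + 2/3 = 11/3
  5 + 3/11 = 58/11
  11 + 11/58 = 649/58

649/58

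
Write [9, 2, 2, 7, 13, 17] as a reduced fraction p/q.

Fold from the inside: start with 17/1.
  13 + 1/17 = 222/17
  7 + 17/222 = 1571/222
  2 + 222/1571 = 3364/1571
  2 + 1571/3364 = 8299/3364
  9 + 3364/8299 = 78055/8299

78055/8299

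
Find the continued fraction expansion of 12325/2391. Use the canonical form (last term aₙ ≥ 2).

[5; 6, 2, 6, 9, 3]

12325 = 5*2391 + 370
2391 = 6*370 + 171
370 = 2*171 + 28
171 = 6*28 + 3
28 = 9*3 + 1
3 = 3*1 + 0  (stop)
So 12325/2391 = [5; 6, 2, 6, 9, 3].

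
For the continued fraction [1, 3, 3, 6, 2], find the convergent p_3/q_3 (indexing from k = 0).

Using pₖ = aₖpₖ₋₁ + pₖ₋₂, qₖ = aₖqₖ₋₁ + qₖ₋₂ (with p₋₁=1, p₋₂=0, q₋₁=0, q₋₂=1):
  k=0: a=1, p=1, q=1
  k=1: a=3, p=4, q=3
  k=2: a=3, p=13, q=10
  k=3: a=6, p=82, q=63

82/63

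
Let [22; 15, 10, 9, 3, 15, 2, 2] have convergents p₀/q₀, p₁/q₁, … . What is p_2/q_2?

3332/151

Using pₖ = aₖpₖ₋₁ + pₖ₋₂, qₖ = aₖqₖ₋₁ + qₖ₋₂ (with p₋₁=1, p₋₂=0, q₋₁=0, q₋₂=1):
  k=0: a=22, p=22, q=1
  k=1: a=15, p=331, q=15
  k=2: a=10, p=3332, q=151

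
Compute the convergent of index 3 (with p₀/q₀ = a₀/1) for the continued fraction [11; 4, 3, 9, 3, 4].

Using pₖ = aₖpₖ₋₁ + pₖ₋₂, qₖ = aₖqₖ₋₁ + qₖ₋₂ (with p₋₁=1, p₋₂=0, q₋₁=0, q₋₂=1):
  k=0: a=11, p=11, q=1
  k=1: a=4, p=45, q=4
  k=2: a=3, p=146, q=13
  k=3: a=9, p=1359, q=121

1359/121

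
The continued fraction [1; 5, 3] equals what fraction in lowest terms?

19/16

Using pₖ = aₖpₖ₋₁ + pₖ₋₂ and qₖ = aₖqₖ₋₁ + qₖ₋₂:
  k=0: a=1, p=1, q=1
  k=1: a=5, p=6, q=5
  k=2: a=3, p=19, q=16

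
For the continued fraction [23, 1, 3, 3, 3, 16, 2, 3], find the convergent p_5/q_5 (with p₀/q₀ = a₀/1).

Using pₖ = aₖpₖ₋₁ + pₖ₋₂, qₖ = aₖqₖ₋₁ + qₖ₋₂ (with p₋₁=1, p₋₂=0, q₋₁=0, q₋₂=1):
  k=0: a=23, p=23, q=1
  k=1: a=1, p=24, q=1
  k=2: a=3, p=95, q=4
  k=3: a=3, p=309, q=13
  k=4: a=3, p=1022, q=43
  k=5: a=16, p=16661, q=701

16661/701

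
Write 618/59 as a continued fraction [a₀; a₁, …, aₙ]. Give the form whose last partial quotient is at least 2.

618 = 10*59 + 28
59 = 2*28 + 3
28 = 9*3 + 1
3 = 3*1 + 0  (stop)
So 618/59 = [10; 2, 9, 3].

[10; 2, 9, 3]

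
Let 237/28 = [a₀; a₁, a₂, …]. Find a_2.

6

237 = 8·28 + 13   →  a_0 = 8
28 = 2·13 + 2   →  a_1 = 2
13 = 6·2 + 1   →  a_2 = 6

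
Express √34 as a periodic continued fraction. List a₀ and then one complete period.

a₀ = ⌊√34⌋ = 5.
With m₀=0, d₀=1 and mₖ₊₁ = dₖaₖ − mₖ, dₖ₊₁ = (n − mₖ₊₁²)/dₖ, aₖ₊₁ = ⌊(a₀+mₖ₊₁)/dₖ₊₁⌋:
  k=1: m=5, d=9, a=1
  k=2: m=4, d=2, a=4
  k=3: m=4, d=9, a=1
  k=4: m=5, d=1, a=10
d=1 and a=2a₀=10 at k=4, so the next step gives (m, d) = (5, 9) again — its k=1 value — and the period has length 4.

[5; 1, 4, 1, 10]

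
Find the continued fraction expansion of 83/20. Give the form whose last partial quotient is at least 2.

[4; 6, 1, 2]

83 = 4·20 + 3
20 = 6·3 + 2
3 = 1·2 + 1
2 = 2·1 + 0  (stop)
So 83/20 = [4; 6, 1, 2].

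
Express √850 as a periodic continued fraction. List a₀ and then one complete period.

[29; 6, 2, 6, 58]

a₀ = ⌊√850⌋ = 29.
With m₀=0, d₀=1 and mₖ₊₁ = dₖaₖ − mₖ, dₖ₊₁ = (n − mₖ₊₁²)/dₖ, aₖ₊₁ = ⌊(a₀+mₖ₊₁)/dₖ₊₁⌋:
  k=1: m=29, d=9, a=6
  k=2: m=25, d=25, a=2
  k=3: m=25, d=9, a=6
  k=4: m=29, d=1, a=58
d=1 and a=2a₀=58 at k=4, so the next step gives (m, d) = (29, 9) again — its k=1 value — and the period has length 4.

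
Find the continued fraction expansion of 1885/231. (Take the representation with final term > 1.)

1885 = 8×231 + 37
231 = 6×37 + 9
37 = 4×9 + 1
9 = 9×1 + 0  (stop)
So 1885/231 = [8; 6, 4, 9].

[8; 6, 4, 9]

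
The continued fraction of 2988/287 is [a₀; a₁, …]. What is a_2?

2988 = 10·287 + 118   →  a_0 = 10
287 = 2·118 + 51   →  a_1 = 2
118 = 2·51 + 16   →  a_2 = 2

2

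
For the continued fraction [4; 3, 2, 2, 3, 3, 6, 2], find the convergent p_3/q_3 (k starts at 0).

Using pₖ = aₖpₖ₋₁ + pₖ₋₂, qₖ = aₖqₖ₋₁ + qₖ₋₂ (with p₋₁=1, p₋₂=0, q₋₁=0, q₋₂=1):
  k=0: a=4, p=4, q=1
  k=1: a=3, p=13, q=3
  k=2: a=2, p=30, q=7
  k=3: a=2, p=73, q=17

73/17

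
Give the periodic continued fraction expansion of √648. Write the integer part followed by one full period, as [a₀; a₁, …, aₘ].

a₀ = ⌊√648⌋ = 25.
With m₀=0, d₀=1 and mₖ₊₁ = dₖaₖ − mₖ, dₖ₊₁ = (n − mₖ₊₁²)/dₖ, aₖ₊₁ = ⌊(a₀+mₖ₊₁)/dₖ₊₁⌋:
  k=1: m=25, d=23, a=2
  k=2: m=21, d=9, a=5
  k=3: m=24, d=8, a=6
  k=4: m=24, d=9, a=5
  k=5: m=21, d=23, a=2
  k=6: m=25, d=1, a=50
d=1 and a=2a₀=50 at k=6, so the next step gives (m, d) = (25, 23) again — its k=1 value — and the period has length 6.

[25; 2, 5, 6, 5, 2, 50]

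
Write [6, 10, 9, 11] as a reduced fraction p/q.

6166/1011

Using pₖ = aₖpₖ₋₁ + pₖ₋₂ and qₖ = aₖqₖ₋₁ + qₖ₋₂:
  k=0: a=6, p=6, q=1
  k=1: a=10, p=61, q=10
  k=2: a=9, p=555, q=91
  k=3: a=11, p=6166, q=1011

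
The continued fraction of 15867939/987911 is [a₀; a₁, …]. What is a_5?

18

15867939 = 16·987911 + 61363   →  a_0 = 16
987911 = 16·61363 + 6103   →  a_1 = 16
61363 = 10·6103 + 333   →  a_2 = 10
6103 = 18·333 + 109   →  a_3 = 18
333 = 3·109 + 6   →  a_4 = 3
109 = 18·6 + 1   →  a_5 = 18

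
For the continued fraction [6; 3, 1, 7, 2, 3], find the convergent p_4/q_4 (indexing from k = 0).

Using pₖ = aₖpₖ₋₁ + pₖ₋₂, qₖ = aₖqₖ₋₁ + qₖ₋₂ (with p₋₁=1, p₋₂=0, q₋₁=0, q₋₂=1):
  k=0: a=6, p=6, q=1
  k=1: a=3, p=19, q=3
  k=2: a=1, p=25, q=4
  k=3: a=7, p=194, q=31
  k=4: a=2, p=413, q=66

413/66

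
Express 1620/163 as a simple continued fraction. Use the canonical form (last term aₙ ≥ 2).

1620 = 9×163 + 153
163 = 1×153 + 10
153 = 15×10 + 3
10 = 3×3 + 1
3 = 3×1 + 0  (stop)
So 1620/163 = [9; 1, 15, 3, 3].

[9; 1, 15, 3, 3]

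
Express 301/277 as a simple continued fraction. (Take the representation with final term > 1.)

[1; 11, 1, 1, 5, 2]

301 = 1·277 + 24
277 = 11·24 + 13
24 = 1·13 + 11
13 = 1·11 + 2
11 = 5·2 + 1
2 = 2·1 + 0  (stop)
So 301/277 = [1; 11, 1, 1, 5, 2].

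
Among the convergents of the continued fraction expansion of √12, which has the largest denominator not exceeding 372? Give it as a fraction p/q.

√12 = [3; 2, 6, …] (period length 2).
Convergents:
  p_0/q_0 = 3/1
  p_1/q_1 = 7/2
  p_2/q_2 = 45/13
  p_3/q_3 = 97/28
  p_4/q_4 = 627/181
  p_5/q_5 = 1351/390
q_4 = 181 ≤ 372 < 390 = q_5, so the answer is 627/181.

627/181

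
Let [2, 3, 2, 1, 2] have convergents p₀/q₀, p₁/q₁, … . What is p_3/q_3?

23/10

Using pₖ = aₖpₖ₋₁ + pₖ₋₂, qₖ = aₖqₖ₋₁ + qₖ₋₂ (with p₋₁=1, p₋₂=0, q₋₁=0, q₋₂=1):
  k=0: a=2, p=2, q=1
  k=1: a=3, p=7, q=3
  k=2: a=2, p=16, q=7
  k=3: a=1, p=23, q=10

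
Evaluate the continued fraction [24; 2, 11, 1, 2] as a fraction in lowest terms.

1787/73

Fold from the inside: start with 2/1.
  1 + 1/2 = 3/2
  11 + 2/3 = 35/3
  2 + 3/35 = 73/35
  24 + 35/73 = 1787/73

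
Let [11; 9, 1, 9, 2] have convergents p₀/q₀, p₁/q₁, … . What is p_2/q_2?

111/10

Using pₖ = aₖpₖ₋₁ + pₖ₋₂, qₖ = aₖqₖ₋₁ + qₖ₋₂ (with p₋₁=1, p₋₂=0, q₋₁=0, q₋₂=1):
  k=0: a=11, p=11, q=1
  k=1: a=9, p=100, q=9
  k=2: a=1, p=111, q=10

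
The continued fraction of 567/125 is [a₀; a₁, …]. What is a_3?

567 = 4·125 + 67   →  a_0 = 4
125 = 1·67 + 58   →  a_1 = 1
67 = 1·58 + 9   →  a_2 = 1
58 = 6·9 + 4   →  a_3 = 6

6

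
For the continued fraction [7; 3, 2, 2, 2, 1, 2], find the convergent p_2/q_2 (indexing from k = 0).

Using pₖ = aₖpₖ₋₁ + pₖ₋₂, qₖ = aₖqₖ₋₁ + qₖ₋₂ (with p₋₁=1, p₋₂=0, q₋₁=0, q₋₂=1):
  k=0: a=7, p=7, q=1
  k=1: a=3, p=22, q=3
  k=2: a=2, p=51, q=7

51/7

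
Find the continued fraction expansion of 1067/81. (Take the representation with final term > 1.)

[13; 5, 1, 3, 1, 2]

1067 = 13*81 + 14
81 = 5*14 + 11
14 = 1*11 + 3
11 = 3*3 + 2
3 = 1*2 + 1
2 = 2*1 + 0  (stop)
So 1067/81 = [13; 5, 1, 3, 1, 2].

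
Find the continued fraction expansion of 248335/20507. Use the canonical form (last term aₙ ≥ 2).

[12; 9, 9, 13, 19]

248335 = 12·20507 + 2251
20507 = 9·2251 + 248
2251 = 9·248 + 19
248 = 13·19 + 1
19 = 19·1 + 0  (stop)
So 248335/20507 = [12; 9, 9, 13, 19].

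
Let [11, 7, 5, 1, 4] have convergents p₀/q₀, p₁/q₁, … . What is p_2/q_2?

Using pₖ = aₖpₖ₋₁ + pₖ₋₂, qₖ = aₖqₖ₋₁ + qₖ₋₂ (with p₋₁=1, p₋₂=0, q₋₁=0, q₋₂=1):
  k=0: a=11, p=11, q=1
  k=1: a=7, p=78, q=7
  k=2: a=5, p=401, q=36

401/36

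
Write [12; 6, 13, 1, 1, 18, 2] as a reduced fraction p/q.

75883/6238

Using pₖ = aₖpₖ₋₁ + pₖ₋₂ and qₖ = aₖqₖ₋₁ + qₖ₋₂:
  k=0: a=12, p=12, q=1
  k=1: a=6, p=73, q=6
  k=2: a=13, p=961, q=79
  k=3: a=1, p=1034, q=85
  k=4: a=1, p=1995, q=164
  k=5: a=18, p=36944, q=3037
  k=6: a=2, p=75883, q=6238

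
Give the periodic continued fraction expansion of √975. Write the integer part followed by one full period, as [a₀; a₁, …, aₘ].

[31; 4, 2, 4, 62]

a₀ = ⌊√975⌋ = 31.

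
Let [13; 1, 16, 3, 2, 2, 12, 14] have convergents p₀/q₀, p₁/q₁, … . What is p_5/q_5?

4099/294

Using pₖ = aₖpₖ₋₁ + pₖ₋₂, qₖ = aₖqₖ₋₁ + qₖ₋₂ (with p₋₁=1, p₋₂=0, q₋₁=0, q₋₂=1):
  k=0: a=13, p=13, q=1
  k=1: a=1, p=14, q=1
  k=2: a=16, p=237, q=17
  k=3: a=3, p=725, q=52
  k=4: a=2, p=1687, q=121
  k=5: a=2, p=4099, q=294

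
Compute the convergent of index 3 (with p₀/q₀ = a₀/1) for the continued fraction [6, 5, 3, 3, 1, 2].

Using pₖ = aₖpₖ₋₁ + pₖ₋₂, qₖ = aₖqₖ₋₁ + qₖ₋₂ (with p₋₁=1, p₋₂=0, q₋₁=0, q₋₂=1):
  k=0: a=6, p=6, q=1
  k=1: a=5, p=31, q=5
  k=2: a=3, p=99, q=16
  k=3: a=3, p=328, q=53

328/53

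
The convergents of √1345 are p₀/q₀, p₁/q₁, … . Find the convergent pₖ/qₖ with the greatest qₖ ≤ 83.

√1345 = [36; 1, 2, 14, 2, 1, 72, …] (period length 6).
Convergents:
  p_0/q_0 = 36/1
  p_1/q_1 = 37/1
  p_2/q_2 = 110/3
  p_3/q_3 = 1577/43
  p_4/q_4 = 3264/89
q_3 = 43 ≤ 83 < 89 = q_4, so the answer is 1577/43.

1577/43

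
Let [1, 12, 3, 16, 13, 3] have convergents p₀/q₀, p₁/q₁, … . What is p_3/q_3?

Using pₖ = aₖpₖ₋₁ + pₖ₋₂, qₖ = aₖqₖ₋₁ + qₖ₋₂ (with p₋₁=1, p₋₂=0, q₋₁=0, q₋₂=1):
  k=0: a=1, p=1, q=1
  k=1: a=12, p=13, q=12
  k=2: a=3, p=40, q=37
  k=3: a=16, p=653, q=604

653/604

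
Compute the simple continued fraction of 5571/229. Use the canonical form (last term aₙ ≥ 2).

5571 = 24×229 + 75
229 = 3×75 + 4
75 = 18×4 + 3
4 = 1×3 + 1
3 = 3×1 + 0  (stop)
So 5571/229 = [24; 3, 18, 1, 3].

[24; 3, 18, 1, 3]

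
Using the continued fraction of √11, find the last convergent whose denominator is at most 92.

√11 = [3; 3, 6, …] (period length 2).
Convergents:
  p_0/q_0 = 3/1
  p_1/q_1 = 10/3
  p_2/q_2 = 63/19
  p_3/q_3 = 199/60
  p_4/q_4 = 1257/379
q_3 = 60 ≤ 92 < 379 = q_4, so the answer is 199/60.

199/60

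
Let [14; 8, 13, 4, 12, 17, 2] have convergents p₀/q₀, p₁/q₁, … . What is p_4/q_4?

74023/5241

Using pₖ = aₖpₖ₋₁ + pₖ₋₂, qₖ = aₖqₖ₋₁ + qₖ₋₂ (with p₋₁=1, p₋₂=0, q₋₁=0, q₋₂=1):
  k=0: a=14, p=14, q=1
  k=1: a=8, p=113, q=8
  k=2: a=13, p=1483, q=105
  k=3: a=4, p=6045, q=428
  k=4: a=12, p=74023, q=5241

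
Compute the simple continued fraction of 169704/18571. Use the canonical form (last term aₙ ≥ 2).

169704 = 9*18571 + 2565
18571 = 7*2565 + 616
2565 = 4*616 + 101
616 = 6*101 + 10
101 = 10*10 + 1
10 = 10*1 + 0  (stop)
So 169704/18571 = [9; 7, 4, 6, 10, 10].

[9; 7, 4, 6, 10, 10]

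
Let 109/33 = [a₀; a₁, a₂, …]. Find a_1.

109 = 3·33 + 10   →  a_0 = 3
33 = 3·10 + 3   →  a_1 = 3

3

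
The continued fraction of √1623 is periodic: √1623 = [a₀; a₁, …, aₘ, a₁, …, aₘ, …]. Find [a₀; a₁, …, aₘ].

a₀ = ⌊√1623⌋ = 40.

[40; 3, 2, 26, 2, 3, 80]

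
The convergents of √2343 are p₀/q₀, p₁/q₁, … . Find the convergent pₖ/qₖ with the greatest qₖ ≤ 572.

10649/220

√2343 = [48; 2, 2, 8, 2, 2, 96, …] (period length 6).
Convergents:
  p_0/q_0 = 48/1
  p_1/q_1 = 97/2
  p_2/q_2 = 242/5
  p_3/q_3 = 2033/42
  p_4/q_4 = 4308/89
  p_5/q_5 = 10649/220
  p_6/q_6 = 1026612/21209
q_5 = 220 ≤ 572 < 21209 = q_6, so the answer is 10649/220.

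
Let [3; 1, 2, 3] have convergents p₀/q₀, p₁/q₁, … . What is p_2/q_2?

Using pₖ = aₖpₖ₋₁ + pₖ₋₂, qₖ = aₖqₖ₋₁ + qₖ₋₂ (with p₋₁=1, p₋₂=0, q₋₁=0, q₋₂=1):
  k=0: a=3, p=3, q=1
  k=1: a=1, p=4, q=1
  k=2: a=2, p=11, q=3

11/3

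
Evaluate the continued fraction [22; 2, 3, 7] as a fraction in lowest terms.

Using pₖ = aₖpₖ₋₁ + pₖ₋₂ and qₖ = aₖqₖ₋₁ + qₖ₋₂:
  k=0: a=22, p=22, q=1
  k=1: a=2, p=45, q=2
  k=2: a=3, p=157, q=7
  k=3: a=7, p=1144, q=51

1144/51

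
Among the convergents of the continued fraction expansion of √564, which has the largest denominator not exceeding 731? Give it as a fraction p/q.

√564 = [23; 1, 2, 1, 46, …] (period length 4).
Convergents:
  p_0/q_0 = 23/1
  p_1/q_1 = 24/1
  p_2/q_2 = 71/3
  p_3/q_3 = 95/4
  p_4/q_4 = 4441/187
  p_5/q_5 = 4536/191
  p_6/q_6 = 13513/569
  p_7/q_7 = 18049/760
q_6 = 569 ≤ 731 < 760 = q_7, so the answer is 13513/569.

13513/569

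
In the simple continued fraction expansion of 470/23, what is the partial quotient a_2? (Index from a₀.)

3

470 = 20·23 + 10   →  a_0 = 20
23 = 2·10 + 3   →  a_1 = 2
10 = 3·3 + 1   →  a_2 = 3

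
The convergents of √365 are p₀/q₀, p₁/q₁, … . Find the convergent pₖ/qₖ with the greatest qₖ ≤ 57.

363/19

√365 = [19; 9, 1, 1, 9, 38, …] (period length 5).
Convergents:
  p_0/q_0 = 19/1
  p_1/q_1 = 172/9
  p_2/q_2 = 191/10
  p_3/q_3 = 363/19
  p_4/q_4 = 3458/181
q_3 = 19 ≤ 57 < 181 = q_4, so the answer is 363/19.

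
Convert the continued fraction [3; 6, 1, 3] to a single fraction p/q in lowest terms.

Fold from the inside: start with 3/1.
  1 + 1/3 = 4/3
  6 + 3/4 = 27/4
  3 + 4/27 = 85/27

85/27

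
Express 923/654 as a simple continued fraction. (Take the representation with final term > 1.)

[1; 2, 2, 3, 7, 2, 2]

923 = 1×654 + 269
654 = 2×269 + 116
269 = 2×116 + 37
116 = 3×37 + 5
37 = 7×5 + 2
5 = 2×2 + 1
2 = 2×1 + 0  (stop)
So 923/654 = [1; 2, 2, 3, 7, 2, 2].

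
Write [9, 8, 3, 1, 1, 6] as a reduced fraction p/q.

3475/381

Using pₖ = aₖpₖ₋₁ + pₖ₋₂ and qₖ = aₖqₖ₋₁ + qₖ₋₂:
  k=0: a=9, p=9, q=1
  k=1: a=8, p=73, q=8
  k=2: a=3, p=228, q=25
  k=3: a=1, p=301, q=33
  k=4: a=1, p=529, q=58
  k=5: a=6, p=3475, q=381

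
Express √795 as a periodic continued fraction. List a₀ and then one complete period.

[28; 5, 9, 5, 56]

a₀ = ⌊√795⌋ = 28.
With m₀=0, d₀=1 and mₖ₊₁ = dₖaₖ − mₖ, dₖ₊₁ = (n − mₖ₊₁²)/dₖ, aₖ₊₁ = ⌊(a₀+mₖ₊₁)/dₖ₊₁⌋:
  k=1: m=28, d=11, a=5
  k=2: m=27, d=6, a=9
  k=3: m=27, d=11, a=5
  k=4: m=28, d=1, a=56
d=1 and a=2a₀=56 at k=4, so the next step gives (m, d) = (28, 11) again — its k=1 value — and the period has length 4.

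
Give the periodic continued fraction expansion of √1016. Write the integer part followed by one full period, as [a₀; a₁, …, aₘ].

[31; 1, 6, 1, 62]

a₀ = ⌊√1016⌋ = 31.
With m₀=0, d₀=1 and mₖ₊₁ = dₖaₖ − mₖ, dₖ₊₁ = (n − mₖ₊₁²)/dₖ, aₖ₊₁ = ⌊(a₀+mₖ₊₁)/dₖ₊₁⌋:
  k=1: m=31, d=55, a=1
  k=2: m=24, d=8, a=6
  k=3: m=24, d=55, a=1
  k=4: m=31, d=1, a=62
d=1 and a=2a₀=62 at k=4, so the next step gives (m, d) = (31, 55) again — its k=1 value — and the period has length 4.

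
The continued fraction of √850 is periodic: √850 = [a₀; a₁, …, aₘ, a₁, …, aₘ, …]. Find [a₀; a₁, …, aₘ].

a₀ = ⌊√850⌋ = 29.
With m₀=0, d₀=1 and mₖ₊₁ = dₖaₖ − mₖ, dₖ₊₁ = (n − mₖ₊₁²)/dₖ, aₖ₊₁ = ⌊(a₀+mₖ₊₁)/dₖ₊₁⌋:
  k=1: m=29, d=9, a=6
  k=2: m=25, d=25, a=2
  k=3: m=25, d=9, a=6
  k=4: m=29, d=1, a=58
d=1 and a=2a₀=58 at k=4, so the next step gives (m, d) = (29, 9) again — its k=1 value — and the period has length 4.

[29; 6, 2, 6, 58]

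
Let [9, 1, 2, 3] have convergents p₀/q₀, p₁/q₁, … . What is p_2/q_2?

Using pₖ = aₖpₖ₋₁ + pₖ₋₂, qₖ = aₖqₖ₋₁ + qₖ₋₂ (with p₋₁=1, p₋₂=0, q₋₁=0, q₋₂=1):
  k=0: a=9, p=9, q=1
  k=1: a=1, p=10, q=1
  k=2: a=2, p=29, q=3

29/3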